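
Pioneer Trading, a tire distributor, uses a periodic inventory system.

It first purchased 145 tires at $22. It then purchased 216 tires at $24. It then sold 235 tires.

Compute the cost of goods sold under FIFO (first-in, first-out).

Sale 1 (235) [FIFO — oldest first]: 145 @ $22 + 90 @ $24 = $5,350
Ending inventory: 126 @ $24 = $3,024

COGS = $5,350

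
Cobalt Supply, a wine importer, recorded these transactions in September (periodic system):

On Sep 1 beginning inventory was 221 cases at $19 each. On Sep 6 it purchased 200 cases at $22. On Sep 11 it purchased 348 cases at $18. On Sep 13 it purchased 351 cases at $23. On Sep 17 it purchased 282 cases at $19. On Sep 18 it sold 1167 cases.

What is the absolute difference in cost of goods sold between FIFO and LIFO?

FIFO COGS: 221 @ $19 + 200 @ $22 + 348 @ $18 + 351 @ $23 + 47 @ $19 = $23,829
LIFO COGS: 282 @ $19 + 351 @ $23 + 348 @ $18 + 186 @ $22 = $23,787
Difference = |$23,829 − $23,787| = $42

$42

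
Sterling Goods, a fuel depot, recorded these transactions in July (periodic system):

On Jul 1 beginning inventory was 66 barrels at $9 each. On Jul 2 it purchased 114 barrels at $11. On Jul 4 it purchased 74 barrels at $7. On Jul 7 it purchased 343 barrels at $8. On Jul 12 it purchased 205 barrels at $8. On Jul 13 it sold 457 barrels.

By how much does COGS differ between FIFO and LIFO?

FIFO COGS: 66 @ $9 + 114 @ $11 + 74 @ $7 + 203 @ $8 = $3,990
LIFO COGS: 205 @ $8 + 252 @ $8 = $3,656
Difference = |$3,990 − $3,656| = $334

$334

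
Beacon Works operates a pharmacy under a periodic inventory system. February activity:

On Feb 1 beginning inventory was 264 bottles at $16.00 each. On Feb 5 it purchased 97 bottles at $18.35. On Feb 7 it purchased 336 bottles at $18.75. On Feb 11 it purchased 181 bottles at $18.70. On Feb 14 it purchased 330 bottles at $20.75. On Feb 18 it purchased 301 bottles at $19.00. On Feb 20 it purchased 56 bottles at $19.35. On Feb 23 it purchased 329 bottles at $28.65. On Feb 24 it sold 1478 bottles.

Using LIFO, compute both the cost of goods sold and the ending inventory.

Feb 24, 1478 sold [LIFO — newest first]: 329 @ $28.65 + 56 @ $19.35 + 301 @ $19.00 + 330 @ $20.75 + 181 @ $18.70 + 281 @ $18.75 = $31,729.40
Ending inventory: 264 @ $16.00 + 97 @ $18.35 + 55 @ $18.75 = $7,035.20

COGS = $31,729.40; ending inventory = $7,035.20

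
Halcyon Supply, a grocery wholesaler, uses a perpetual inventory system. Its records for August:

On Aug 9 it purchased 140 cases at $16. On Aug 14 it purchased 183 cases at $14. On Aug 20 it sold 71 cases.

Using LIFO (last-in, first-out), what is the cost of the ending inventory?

Ending inventory = $3,808

Aug 20, 71 sold [LIFO — newest first]: 71 @ $14 = $994
Ending inventory: 140 @ $16 + 112 @ $14 = $3,808
Check: goods available $4,802 = COGS $994 + ending $3,808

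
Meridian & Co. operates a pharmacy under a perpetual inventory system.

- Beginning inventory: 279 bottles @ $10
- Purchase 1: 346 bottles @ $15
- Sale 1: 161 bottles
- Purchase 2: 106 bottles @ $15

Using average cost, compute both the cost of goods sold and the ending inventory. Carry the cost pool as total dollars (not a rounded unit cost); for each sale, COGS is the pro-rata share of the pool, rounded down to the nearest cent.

After Beginning: 279 on hand, pool $2,790.00 (≈ $10.0000 each)
After Purchase 1: 625 on hand, pool $7,980.00 (≈ $12.7680 each)
Sale 1, sell 161: 161/625 × $7,980.00 → $2,055.64
After Purchase 2: 570 on hand, pool $7,514.36 (≈ $13.1831 each)
Ending inventory (cost pool remaining) = $7,514.36
Check: goods available $9,570.00 = COGS $2,055.64 + ending $7,514.36

COGS = $2,055.64; ending inventory = $7,514.36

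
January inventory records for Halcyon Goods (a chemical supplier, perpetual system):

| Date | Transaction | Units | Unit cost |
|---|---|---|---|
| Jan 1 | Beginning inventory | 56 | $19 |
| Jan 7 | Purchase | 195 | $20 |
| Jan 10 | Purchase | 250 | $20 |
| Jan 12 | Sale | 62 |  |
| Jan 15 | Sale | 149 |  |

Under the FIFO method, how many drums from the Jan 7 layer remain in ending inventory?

40

Jan 12, 62 sold [FIFO — oldest first]: 56 @ $19 + 6 @ $20 = $1,184
Jan 15, 149 sold [FIFO — oldest first]: 149 @ $20 = $2,980
Total COGS = $1,184 + $2,980 = $4,164
Ending inventory: 40 @ $20 + 250 @ $20 = $5,800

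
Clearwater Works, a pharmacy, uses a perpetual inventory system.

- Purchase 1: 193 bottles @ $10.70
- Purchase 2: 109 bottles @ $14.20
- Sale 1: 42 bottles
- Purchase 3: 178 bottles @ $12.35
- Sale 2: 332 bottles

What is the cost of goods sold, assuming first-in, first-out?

COGS = $4,502.10

Sale 1 (42) [FIFO — oldest first]: 42 @ $10.70 = $449.40
Sale 2 (332) [FIFO — oldest first]: 151 @ $10.70 + 109 @ $14.20 + 72 @ $12.35 = $4,052.70
Total COGS = $449.40 + $4,052.70 = $4,502.10
Ending inventory: 106 @ $12.35 = $1,309.10
Check: goods available $5,811.20 = COGS $4,502.10 + ending $1,309.10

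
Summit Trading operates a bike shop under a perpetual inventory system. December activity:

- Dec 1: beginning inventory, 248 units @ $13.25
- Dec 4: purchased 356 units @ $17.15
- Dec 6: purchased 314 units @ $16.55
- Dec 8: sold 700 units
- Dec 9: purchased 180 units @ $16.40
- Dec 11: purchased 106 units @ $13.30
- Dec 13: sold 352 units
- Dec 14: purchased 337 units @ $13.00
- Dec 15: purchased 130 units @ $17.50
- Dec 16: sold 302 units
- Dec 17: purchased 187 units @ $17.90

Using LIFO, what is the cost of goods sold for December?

COGS = $21,446.90

Dec 8, 700 sold [LIFO — newest first]: 314 @ $16.55 + 356 @ $17.15 + 30 @ $13.25 = $11,699.60
Dec 13, 352 sold [LIFO — newest first]: 106 @ $13.30 + 180 @ $16.40 + 66 @ $13.25 = $5,236.30
Dec 16, 302 sold [LIFO — newest first]: 130 @ $17.50 + 172 @ $13.00 = $4,511.00
Total COGS = $11,699.60 + $5,236.30 + $4,511.00 = $21,446.90
Ending inventory: 152 @ $13.25 + 165 @ $13.00 + 187 @ $17.90 = $7,506.30
Check: goods available $28,953.20 = COGS $21,446.90 + ending $7,506.30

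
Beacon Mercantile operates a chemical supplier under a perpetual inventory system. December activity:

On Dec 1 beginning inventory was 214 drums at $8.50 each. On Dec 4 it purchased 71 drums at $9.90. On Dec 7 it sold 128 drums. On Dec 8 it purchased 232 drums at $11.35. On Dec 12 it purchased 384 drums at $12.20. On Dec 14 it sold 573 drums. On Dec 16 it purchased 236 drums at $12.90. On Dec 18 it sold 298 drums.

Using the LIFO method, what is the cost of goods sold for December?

COGS = $11,711.30

Dec 7, 128 sold [LIFO — newest first]: 71 @ $9.90 + 57 @ $8.50 = $1,187.40
Dec 14, 573 sold [LIFO — newest first]: 384 @ $12.20 + 189 @ $11.35 = $6,829.95
Dec 18, 298 sold [LIFO — newest first]: 236 @ $12.90 + 43 @ $11.35 + 19 @ $8.50 = $3,693.95
Total COGS = $1,187.40 + $6,829.95 + $3,693.95 = $11,711.30
Ending inventory: 138 @ $8.50 = $1,173.00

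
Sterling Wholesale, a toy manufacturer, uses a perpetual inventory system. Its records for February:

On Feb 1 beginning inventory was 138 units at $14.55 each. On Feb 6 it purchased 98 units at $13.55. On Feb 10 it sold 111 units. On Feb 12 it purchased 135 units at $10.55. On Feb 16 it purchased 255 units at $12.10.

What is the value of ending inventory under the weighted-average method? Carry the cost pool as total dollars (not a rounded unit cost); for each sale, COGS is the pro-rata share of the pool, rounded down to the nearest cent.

After Feb 1: 138 on hand, pool $2,007.90 (≈ $14.5500 each)
After Feb 6: 236 on hand, pool $3,335.80 (≈ $14.1347 each)
Feb 10, sell 111: 111/236 × $3,335.80 → $1,568.95
After Feb 12: 260 on hand, pool $3,191.10 (≈ $12.2735 each)
After Feb 16: 515 on hand, pool $6,276.60 (≈ $12.1876 each)
Ending inventory (cost pool remaining) = $6,276.60

Ending inventory = $6,276.60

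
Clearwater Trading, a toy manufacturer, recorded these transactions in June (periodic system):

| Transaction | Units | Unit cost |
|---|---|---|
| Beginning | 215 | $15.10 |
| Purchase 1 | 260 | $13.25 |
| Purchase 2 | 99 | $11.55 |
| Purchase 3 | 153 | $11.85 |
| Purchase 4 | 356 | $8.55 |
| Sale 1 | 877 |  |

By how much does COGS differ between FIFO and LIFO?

$1,349.30

FIFO COGS: 215 @ $15.10 + 260 @ $13.25 + 99 @ $11.55 + 153 @ $11.85 + 150 @ $8.55 = $10,930.50
LIFO COGS: 356 @ $8.55 + 153 @ $11.85 + 99 @ $11.55 + 260 @ $13.25 + 9 @ $15.10 = $9,581.20
Difference = |$10,930.50 − $9,581.20| = $1,349.30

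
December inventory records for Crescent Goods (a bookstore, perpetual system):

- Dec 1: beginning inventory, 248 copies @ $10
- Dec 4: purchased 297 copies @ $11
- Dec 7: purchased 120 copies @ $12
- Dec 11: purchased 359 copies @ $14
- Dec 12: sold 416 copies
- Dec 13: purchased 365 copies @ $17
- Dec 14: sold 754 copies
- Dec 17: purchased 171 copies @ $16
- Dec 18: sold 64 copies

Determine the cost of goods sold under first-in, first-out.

COGS = $15,783

Dec 12, 416 sold [FIFO — oldest first]: 248 @ $10 + 168 @ $11 = $4,328
Dec 14, 754 sold [FIFO — oldest first]: 129 @ $11 + 120 @ $12 + 359 @ $14 + 146 @ $17 = $10,367
Dec 18, 64 sold [FIFO — oldest first]: 64 @ $17 = $1,088
Total COGS = $4,328 + $10,367 + $1,088 = $15,783
Ending inventory: 155 @ $17 + 171 @ $16 = $5,371
Check: goods available $21,154 = COGS $15,783 + ending $5,371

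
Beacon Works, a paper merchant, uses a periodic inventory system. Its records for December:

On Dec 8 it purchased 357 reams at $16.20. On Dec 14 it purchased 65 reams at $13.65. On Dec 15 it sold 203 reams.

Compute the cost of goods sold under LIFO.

Dec 15, 203 sold [LIFO — newest first]: 65 @ $13.65 + 138 @ $16.20 = $3,122.85
Ending inventory: 219 @ $16.20 = $3,547.80

COGS = $3,122.85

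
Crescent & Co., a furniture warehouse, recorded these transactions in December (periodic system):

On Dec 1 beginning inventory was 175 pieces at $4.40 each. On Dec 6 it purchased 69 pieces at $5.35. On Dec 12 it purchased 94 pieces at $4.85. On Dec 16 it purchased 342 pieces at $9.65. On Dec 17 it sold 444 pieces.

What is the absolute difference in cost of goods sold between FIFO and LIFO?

$1,181.05

FIFO COGS: 175 @ $4.40 + 69 @ $5.35 + 94 @ $4.85 + 106 @ $9.65 = $2,617.95
LIFO COGS: 342 @ $9.65 + 94 @ $4.85 + 8 @ $5.35 = $3,799.00
Difference = |$2,617.95 − $3,799.00| = $1,181.05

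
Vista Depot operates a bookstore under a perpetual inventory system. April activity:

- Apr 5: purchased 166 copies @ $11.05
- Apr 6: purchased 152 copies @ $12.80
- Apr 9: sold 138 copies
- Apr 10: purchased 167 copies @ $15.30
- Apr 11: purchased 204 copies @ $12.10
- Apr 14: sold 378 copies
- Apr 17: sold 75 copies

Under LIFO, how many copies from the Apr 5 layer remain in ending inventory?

98

Apr 9, 138 sold [LIFO — newest first]: 138 @ $12.80 = $1,766.40
Apr 14, 378 sold [LIFO — newest first]: 204 @ $12.10 + 167 @ $15.30 + 7 @ $12.80 = $5,113.10
Apr 17, 75 sold [LIFO — newest first]: 7 @ $12.80 + 68 @ $11.05 = $841.00
Total COGS = $1,766.40 + $5,113.10 + $841.00 = $7,720.50
Ending inventory: 98 @ $11.05 = $1,082.90
Check: goods available $8,803.40 = COGS $7,720.50 + ending $1,082.90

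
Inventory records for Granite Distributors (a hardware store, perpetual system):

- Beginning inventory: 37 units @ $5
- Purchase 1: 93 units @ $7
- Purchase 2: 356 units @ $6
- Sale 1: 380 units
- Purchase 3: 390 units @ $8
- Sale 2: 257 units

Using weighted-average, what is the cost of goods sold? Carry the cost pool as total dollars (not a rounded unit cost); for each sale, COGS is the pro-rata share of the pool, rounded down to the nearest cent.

COGS = $4,276.26

After Beginning: 37 on hand, pool $185.00 (≈ $5.0000 each)
After Purchase 1: 130 on hand, pool $836.00 (≈ $6.4308 each)
After Purchase 2: 486 on hand, pool $2,972.00 (≈ $6.1152 each)
Sale 1, sell 380: 380/486 × $2,972.00 → $2,323.78
After Purchase 3: 496 on hand, pool $3,768.22 (≈ $7.5972 each)
Sale 2, sell 257: 257/496 × $3,768.22 → $1,952.48
Total COGS = $2,323.78 + $1,952.48 = $4,276.26
Ending inventory (cost pool remaining) = $1,815.74
Check: goods available $6,092.00 = COGS $4,276.26 + ending $1,815.74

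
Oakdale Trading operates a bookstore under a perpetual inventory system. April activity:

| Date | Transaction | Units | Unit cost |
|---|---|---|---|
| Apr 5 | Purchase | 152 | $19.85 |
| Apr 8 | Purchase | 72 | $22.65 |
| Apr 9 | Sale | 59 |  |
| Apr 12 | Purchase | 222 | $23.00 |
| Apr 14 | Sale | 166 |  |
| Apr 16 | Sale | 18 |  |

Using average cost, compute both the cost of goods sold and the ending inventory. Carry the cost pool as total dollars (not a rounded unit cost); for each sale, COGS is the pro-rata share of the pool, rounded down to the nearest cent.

After Apr 5: 152 on hand, pool $3,017.20 (≈ $19.8500 each)
After Apr 8: 224 on hand, pool $4,648.00 (≈ $20.7500 each)
Apr 9, sell 59: 59/224 × $4,648.00 → $1,224.25
After Apr 12: 387 on hand, pool $8,529.75 (≈ $22.0407 each)
Apr 14, sell 166: 166/387 × $8,529.75 → $3,658.75
Apr 16, sell 18: 18/221 × $4,871.00 → $396.73
Total COGS = $1,224.25 + $3,658.75 + $396.73 = $5,279.73
Ending inventory (cost pool remaining) = $4,474.27
Check: goods available $9,754.00 = COGS $5,279.73 + ending $4,474.27

COGS = $5,279.73; ending inventory = $4,474.27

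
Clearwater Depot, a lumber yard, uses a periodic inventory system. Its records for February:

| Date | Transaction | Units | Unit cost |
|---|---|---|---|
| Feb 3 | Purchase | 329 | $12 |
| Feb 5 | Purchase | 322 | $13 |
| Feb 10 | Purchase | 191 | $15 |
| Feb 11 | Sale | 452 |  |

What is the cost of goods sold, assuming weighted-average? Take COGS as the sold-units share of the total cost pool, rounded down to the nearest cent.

Feb 11, sell 452: 452/842 × $10,999.00 → $5,904.45
Ending inventory (cost pool remaining) = $5,094.55
Check: goods available $10,999.00 = COGS $5,904.45 + ending $5,094.55

COGS = $5,904.45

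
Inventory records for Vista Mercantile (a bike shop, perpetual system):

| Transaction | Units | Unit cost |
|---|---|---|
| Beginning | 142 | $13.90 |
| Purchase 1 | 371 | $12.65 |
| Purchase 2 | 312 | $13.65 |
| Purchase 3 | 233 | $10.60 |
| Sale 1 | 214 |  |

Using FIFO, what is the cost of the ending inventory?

Sale 1 (214) [FIFO — oldest first]: 142 @ $13.90 + 72 @ $12.65 = $2,884.60
Ending inventory: 299 @ $12.65 + 312 @ $13.65 + 233 @ $10.60 = $10,510.95

Ending inventory = $10,510.95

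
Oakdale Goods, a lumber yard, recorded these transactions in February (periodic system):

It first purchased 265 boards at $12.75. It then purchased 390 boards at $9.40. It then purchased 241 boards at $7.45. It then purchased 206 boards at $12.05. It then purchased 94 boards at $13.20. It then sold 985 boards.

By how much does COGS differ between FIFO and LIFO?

FIFO COGS: 265 @ $12.75 + 390 @ $9.40 + 241 @ $7.45 + 89 @ $12.05 = $9,912.65
LIFO COGS: 94 @ $13.20 + 206 @ $12.05 + 241 @ $7.45 + 390 @ $9.40 + 54 @ $12.75 = $9,873.05
Difference = |$9,912.65 − $9,873.05| = $39.60

$39.60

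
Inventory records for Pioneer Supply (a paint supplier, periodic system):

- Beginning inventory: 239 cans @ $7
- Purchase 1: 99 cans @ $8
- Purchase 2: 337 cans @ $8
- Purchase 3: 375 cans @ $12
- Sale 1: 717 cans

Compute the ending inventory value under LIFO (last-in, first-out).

Ending inventory = $2,425

Sale 1 (717) [LIFO — newest first]: 375 @ $12 + 337 @ $8 + 5 @ $8 = $7,236
Ending inventory: 239 @ $7 + 94 @ $8 = $2,425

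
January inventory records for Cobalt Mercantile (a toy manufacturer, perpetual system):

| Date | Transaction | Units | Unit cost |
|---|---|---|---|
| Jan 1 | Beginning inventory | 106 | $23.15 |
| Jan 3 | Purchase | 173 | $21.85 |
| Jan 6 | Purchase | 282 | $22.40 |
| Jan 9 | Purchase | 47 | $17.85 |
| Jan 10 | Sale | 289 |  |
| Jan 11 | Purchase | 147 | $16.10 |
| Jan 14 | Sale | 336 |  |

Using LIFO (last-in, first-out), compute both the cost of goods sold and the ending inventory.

Jan 10, 289 sold [LIFO — newest first]: 47 @ $17.85 + 242 @ $22.40 = $6,259.75
Jan 14, 336 sold [LIFO — newest first]: 147 @ $16.10 + 40 @ $22.40 + 149 @ $21.85 = $6,518.35
Total COGS = $6,259.75 + $6,518.35 = $12,778.10
Ending inventory: 106 @ $23.15 + 24 @ $21.85 = $2,978.30

COGS = $12,778.10; ending inventory = $2,978.30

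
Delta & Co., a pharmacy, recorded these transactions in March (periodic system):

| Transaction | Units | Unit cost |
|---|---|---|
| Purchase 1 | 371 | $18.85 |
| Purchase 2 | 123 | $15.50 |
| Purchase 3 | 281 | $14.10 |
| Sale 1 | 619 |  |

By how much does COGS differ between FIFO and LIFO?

FIFO COGS: 371 @ $18.85 + 123 @ $15.50 + 125 @ $14.10 = $10,662.35
LIFO COGS: 281 @ $14.10 + 123 @ $15.50 + 215 @ $18.85 = $9,921.35
Difference = |$10,662.35 − $9,921.35| = $741.00

$741.00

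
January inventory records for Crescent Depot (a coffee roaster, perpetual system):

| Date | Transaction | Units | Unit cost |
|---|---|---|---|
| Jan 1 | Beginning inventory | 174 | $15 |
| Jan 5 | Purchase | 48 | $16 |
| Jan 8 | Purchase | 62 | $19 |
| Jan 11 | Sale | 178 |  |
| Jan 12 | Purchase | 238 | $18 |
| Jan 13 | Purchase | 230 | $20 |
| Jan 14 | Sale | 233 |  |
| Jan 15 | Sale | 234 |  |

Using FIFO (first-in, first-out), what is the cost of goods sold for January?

COGS = $11,300

Jan 11, 178 sold [FIFO — oldest first]: 174 @ $15 + 4 @ $16 = $2,674
Jan 14, 233 sold [FIFO — oldest first]: 44 @ $16 + 62 @ $19 + 127 @ $18 = $4,168
Jan 15, 234 sold [FIFO — oldest first]: 111 @ $18 + 123 @ $20 = $4,458
Total COGS = $2,674 + $4,168 + $4,458 = $11,300
Ending inventory: 107 @ $20 = $2,140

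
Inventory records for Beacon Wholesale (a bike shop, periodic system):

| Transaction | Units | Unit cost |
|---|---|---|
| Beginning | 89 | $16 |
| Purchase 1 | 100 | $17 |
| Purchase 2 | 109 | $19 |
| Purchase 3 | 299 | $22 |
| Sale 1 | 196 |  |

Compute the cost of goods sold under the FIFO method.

COGS = $3,257

Sale 1 (196) [FIFO — oldest first]: 89 @ $16 + 100 @ $17 + 7 @ $19 = $3,257
Ending inventory: 102 @ $19 + 299 @ $22 = $8,516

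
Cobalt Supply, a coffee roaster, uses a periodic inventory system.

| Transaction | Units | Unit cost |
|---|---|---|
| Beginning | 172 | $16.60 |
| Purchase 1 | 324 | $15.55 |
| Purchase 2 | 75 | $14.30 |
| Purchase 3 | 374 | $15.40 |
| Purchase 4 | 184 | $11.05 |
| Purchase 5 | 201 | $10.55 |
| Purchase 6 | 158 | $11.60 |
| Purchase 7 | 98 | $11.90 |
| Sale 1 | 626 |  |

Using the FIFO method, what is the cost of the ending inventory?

Sale 1 (626) [FIFO — oldest first]: 172 @ $16.60 + 324 @ $15.55 + 75 @ $14.30 + 55 @ $15.40 = $9,812.90
Ending inventory: 319 @ $15.40 + 184 @ $11.05 + 201 @ $10.55 + 158 @ $11.60 + 98 @ $11.90 = $12,065.35

Ending inventory = $12,065.35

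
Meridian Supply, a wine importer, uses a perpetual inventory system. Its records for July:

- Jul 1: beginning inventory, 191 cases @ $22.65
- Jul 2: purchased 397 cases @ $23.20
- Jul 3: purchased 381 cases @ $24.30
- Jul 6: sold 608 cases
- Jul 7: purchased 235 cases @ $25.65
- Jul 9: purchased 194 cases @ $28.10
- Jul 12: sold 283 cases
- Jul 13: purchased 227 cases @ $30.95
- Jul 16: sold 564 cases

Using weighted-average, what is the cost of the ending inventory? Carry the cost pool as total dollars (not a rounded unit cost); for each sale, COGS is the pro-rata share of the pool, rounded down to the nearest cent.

After Jul 1: 191 on hand, pool $4,326.15 (≈ $22.6500 each)
After Jul 2: 588 on hand, pool $13,536.55 (≈ $23.0213 each)
After Jul 3: 969 on hand, pool $22,794.85 (≈ $23.5241 each)
Jul 6, sell 608: 608/969 × $22,794.85 → $14,302.65
After Jul 7: 596 on hand, pool $14,519.95 (≈ $24.3623 each)
After Jul 9: 790 on hand, pool $19,971.35 (≈ $25.2802 each)
Jul 12, sell 283: 283/790 × $19,971.35 → $7,154.29
After Jul 13: 734 on hand, pool $19,842.71 (≈ $27.0337 each)
Jul 16, sell 564: 564/734 × $19,842.71 → $15,246.98
Total COGS = $14,302.65 + $7,154.29 + $15,246.98 = $36,703.92
Ending inventory (cost pool remaining) = $4,595.73

Ending inventory = $4,595.73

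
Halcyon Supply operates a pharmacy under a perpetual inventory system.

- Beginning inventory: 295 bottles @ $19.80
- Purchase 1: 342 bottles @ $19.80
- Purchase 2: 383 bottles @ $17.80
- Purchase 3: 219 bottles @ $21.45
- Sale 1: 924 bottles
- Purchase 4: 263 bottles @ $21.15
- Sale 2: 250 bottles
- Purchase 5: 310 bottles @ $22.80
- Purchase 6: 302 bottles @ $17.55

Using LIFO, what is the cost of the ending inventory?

Ending inventory = $18,880.05

Sale 1 (924) [LIFO — newest first]: 219 @ $21.45 + 383 @ $17.80 + 322 @ $19.80 = $17,890.55
Sale 2 (250) [LIFO — newest first]: 250 @ $21.15 = $5,287.50
Total COGS = $17,890.55 + $5,287.50 = $23,178.05
Ending inventory: 295 @ $19.80 + 20 @ $19.80 + 13 @ $21.15 + 310 @ $22.80 + 302 @ $17.55 = $18,880.05
Check: goods available $42,058.10 = COGS $23,178.05 + ending $18,880.05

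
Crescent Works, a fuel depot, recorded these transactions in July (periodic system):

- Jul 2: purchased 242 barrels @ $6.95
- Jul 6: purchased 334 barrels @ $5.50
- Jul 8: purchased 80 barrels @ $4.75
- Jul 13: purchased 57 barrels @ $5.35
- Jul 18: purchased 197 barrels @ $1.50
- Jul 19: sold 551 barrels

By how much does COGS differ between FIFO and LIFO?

$1,207.45

FIFO COGS: 242 @ $6.95 + 309 @ $5.50 = $3,381.40
LIFO COGS: 197 @ $1.50 + 57 @ $5.35 + 80 @ $4.75 + 217 @ $5.50 = $2,173.95
Difference = |$3,381.40 − $2,173.95| = $1,207.45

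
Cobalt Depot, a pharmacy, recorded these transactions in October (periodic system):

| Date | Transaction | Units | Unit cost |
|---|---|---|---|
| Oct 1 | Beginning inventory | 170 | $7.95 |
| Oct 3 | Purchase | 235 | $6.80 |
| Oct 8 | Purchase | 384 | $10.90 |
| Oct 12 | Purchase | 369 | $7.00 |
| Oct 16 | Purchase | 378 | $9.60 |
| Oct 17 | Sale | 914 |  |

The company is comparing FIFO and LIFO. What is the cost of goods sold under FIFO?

COGS = $8,010.10

FIFO COGS: 170 @ $7.95 + 235 @ $6.80 + 384 @ $10.90 + 125 @ $7.00 = $8,010.10
LIFO COGS: 378 @ $9.60 + 369 @ $7.00 + 167 @ $10.90 = $8,032.10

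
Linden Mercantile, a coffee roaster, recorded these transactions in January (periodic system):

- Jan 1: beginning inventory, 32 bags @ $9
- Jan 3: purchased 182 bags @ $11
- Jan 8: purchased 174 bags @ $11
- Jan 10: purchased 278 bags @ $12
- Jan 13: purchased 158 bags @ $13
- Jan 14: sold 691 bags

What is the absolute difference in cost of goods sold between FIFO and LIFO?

$330

FIFO COGS: 32 @ $9 + 182 @ $11 + 174 @ $11 + 278 @ $12 + 25 @ $13 = $7,865
LIFO COGS: 158 @ $13 + 278 @ $12 + 174 @ $11 + 81 @ $11 = $8,195
Difference = |$7,865 − $8,195| = $330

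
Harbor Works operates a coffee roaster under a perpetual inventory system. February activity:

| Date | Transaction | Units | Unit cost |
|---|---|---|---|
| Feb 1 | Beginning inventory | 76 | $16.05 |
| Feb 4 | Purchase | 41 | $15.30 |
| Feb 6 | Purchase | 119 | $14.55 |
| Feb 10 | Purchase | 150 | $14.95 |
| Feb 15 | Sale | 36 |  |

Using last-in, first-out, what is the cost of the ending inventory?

Feb 15, 36 sold [LIFO — newest first]: 36 @ $14.95 = $538.20
Ending inventory: 76 @ $16.05 + 41 @ $15.30 + 119 @ $14.55 + 114 @ $14.95 = $5,282.85

Ending inventory = $5,282.85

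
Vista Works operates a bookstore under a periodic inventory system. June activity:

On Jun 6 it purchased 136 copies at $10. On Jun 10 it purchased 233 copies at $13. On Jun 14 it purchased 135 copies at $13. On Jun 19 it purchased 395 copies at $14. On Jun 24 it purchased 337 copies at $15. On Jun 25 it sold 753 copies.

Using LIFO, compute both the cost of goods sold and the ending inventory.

COGS = $10,858; ending inventory = $5,871

Jun 25, 753 sold [LIFO — newest first]: 337 @ $15 + 395 @ $14 + 21 @ $13 = $10,858
Ending inventory: 136 @ $10 + 233 @ $13 + 114 @ $13 = $5,871
Check: goods available $16,729 = COGS $10,858 + ending $5,871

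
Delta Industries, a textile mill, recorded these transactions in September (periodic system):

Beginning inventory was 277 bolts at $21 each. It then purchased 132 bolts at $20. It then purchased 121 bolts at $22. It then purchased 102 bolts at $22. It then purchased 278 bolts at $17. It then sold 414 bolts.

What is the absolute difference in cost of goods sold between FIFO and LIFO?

FIFO COGS: 277 @ $21 + 132 @ $20 + 5 @ $22 = $8,567
LIFO COGS: 278 @ $17 + 102 @ $22 + 34 @ $22 = $7,718
Difference = |$8,567 − $7,718| = $849

$849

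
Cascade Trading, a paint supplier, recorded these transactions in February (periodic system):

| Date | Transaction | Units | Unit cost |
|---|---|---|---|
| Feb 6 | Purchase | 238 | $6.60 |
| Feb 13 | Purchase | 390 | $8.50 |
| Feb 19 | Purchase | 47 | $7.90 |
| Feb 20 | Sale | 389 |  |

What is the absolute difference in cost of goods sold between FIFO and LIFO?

FIFO COGS: 238 @ $6.60 + 151 @ $8.50 = $2,854.30
LIFO COGS: 47 @ $7.90 + 342 @ $8.50 = $3,278.30
Difference = |$2,854.30 − $3,278.30| = $424.00

$424.00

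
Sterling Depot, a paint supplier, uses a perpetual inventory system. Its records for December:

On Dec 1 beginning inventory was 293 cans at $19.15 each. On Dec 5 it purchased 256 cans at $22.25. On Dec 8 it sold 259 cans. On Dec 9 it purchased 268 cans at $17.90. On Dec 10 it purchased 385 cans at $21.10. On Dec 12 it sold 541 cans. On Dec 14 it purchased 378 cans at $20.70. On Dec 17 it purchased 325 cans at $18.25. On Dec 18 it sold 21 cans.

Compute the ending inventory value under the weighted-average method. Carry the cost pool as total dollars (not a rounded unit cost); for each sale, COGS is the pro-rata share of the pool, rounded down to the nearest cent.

Ending inventory = $21,395.61

After Dec 1: 293 on hand, pool $5,610.95 (≈ $19.1500 each)
After Dec 5: 549 on hand, pool $11,306.95 (≈ $20.5955 each)
Dec 8, sell 259: 259/549 × $11,306.95 → $5,334.24
After Dec 9: 558 on hand, pool $10,769.91 (≈ $19.3009 each)
After Dec 10: 943 on hand, pool $18,893.41 (≈ $20.0354 each)
Dec 12, sell 541: 541/943 × $18,893.41 → $10,839.16
After Dec 14: 780 on hand, pool $15,878.85 (≈ $20.3575 each)
After Dec 17: 1105 on hand, pool $21,810.10 (≈ $19.7376 each)
Dec 18, sell 21: 21/1105 × $21,810.10 → $414.49
Total COGS = $5,334.24 + $10,839.16 + $414.49 = $16,587.89
Ending inventory (cost pool remaining) = $21,395.61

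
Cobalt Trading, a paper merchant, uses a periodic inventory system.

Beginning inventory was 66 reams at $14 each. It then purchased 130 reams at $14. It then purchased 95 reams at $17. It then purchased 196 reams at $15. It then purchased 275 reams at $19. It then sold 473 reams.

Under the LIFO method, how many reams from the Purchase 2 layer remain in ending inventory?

Sale 1 (473) [LIFO — newest first]: 275 @ $19 + 196 @ $15 + 2 @ $17 = $8,199
Ending inventory: 66 @ $14 + 130 @ $14 + 93 @ $17 = $4,325

93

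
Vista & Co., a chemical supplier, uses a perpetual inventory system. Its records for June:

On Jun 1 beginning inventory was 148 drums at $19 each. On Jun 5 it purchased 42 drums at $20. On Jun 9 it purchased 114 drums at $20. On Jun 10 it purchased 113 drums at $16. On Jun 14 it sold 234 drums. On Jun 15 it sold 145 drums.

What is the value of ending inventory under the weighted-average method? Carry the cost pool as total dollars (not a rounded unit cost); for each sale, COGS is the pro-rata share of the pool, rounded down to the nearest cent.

Ending inventory = $705.33

After Jun 1: 148 on hand, pool $2,812.00 (≈ $19.0000 each)
After Jun 5: 190 on hand, pool $3,652.00 (≈ $19.2211 each)
After Jun 9: 304 on hand, pool $5,932.00 (≈ $19.5132 each)
After Jun 10: 417 on hand, pool $7,740.00 (≈ $18.5612 each)
Jun 14, sell 234: 234/417 × $7,740.00 → $4,343.30
Jun 15, sell 145: 145/183 × $3,396.70 → $2,691.37
Total COGS = $4,343.30 + $2,691.37 = $7,034.67
Ending inventory (cost pool remaining) = $705.33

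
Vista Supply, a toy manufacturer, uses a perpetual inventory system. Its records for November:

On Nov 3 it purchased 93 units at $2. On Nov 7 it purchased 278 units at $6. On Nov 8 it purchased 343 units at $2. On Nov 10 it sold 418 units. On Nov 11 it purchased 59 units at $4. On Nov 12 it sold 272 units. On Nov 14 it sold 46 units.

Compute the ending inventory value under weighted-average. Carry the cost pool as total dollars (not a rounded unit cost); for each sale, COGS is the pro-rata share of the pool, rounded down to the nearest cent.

Ending inventory = $134.36

After Nov 3: 93 on hand, pool $186.00 (≈ $2.0000 each)
After Nov 7: 371 on hand, pool $1,854.00 (≈ $4.9973 each)
After Nov 8: 714 on hand, pool $2,540.00 (≈ $3.5574 each)
Nov 10, sell 418: 418/714 × $2,540.00 → $1,487.00
After Nov 11: 355 on hand, pool $1,289.00 (≈ $3.6310 each)
Nov 12, sell 272: 272/355 × $1,289.00 → $987.62
Nov 14, sell 46: 46/83 × $301.38 → $167.02
Total COGS = $1,487.00 + $987.62 + $167.02 = $2,641.64
Ending inventory (cost pool remaining) = $134.36
Check: goods available $2,776.00 = COGS $2,641.64 + ending $134.36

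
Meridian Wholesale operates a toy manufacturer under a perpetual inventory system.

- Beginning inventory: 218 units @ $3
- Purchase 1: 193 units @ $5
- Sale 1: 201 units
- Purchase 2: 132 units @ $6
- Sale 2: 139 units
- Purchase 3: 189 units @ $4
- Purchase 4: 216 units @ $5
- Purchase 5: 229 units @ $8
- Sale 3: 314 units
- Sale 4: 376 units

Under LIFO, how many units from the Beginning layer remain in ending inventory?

Sale 1 (201) [LIFO — newest first]: 193 @ $5 + 8 @ $3 = $989
Sale 2 (139) [LIFO — newest first]: 132 @ $6 + 7 @ $3 = $813
Sale 3 (314) [LIFO — newest first]: 229 @ $8 + 85 @ $5 = $2,257
Sale 4 (376) [LIFO — newest first]: 131 @ $5 + 189 @ $4 + 56 @ $3 = $1,579
Total COGS = $989 + $813 + $2,257 + $1,579 = $5,638
Ending inventory: 147 @ $3 = $441

147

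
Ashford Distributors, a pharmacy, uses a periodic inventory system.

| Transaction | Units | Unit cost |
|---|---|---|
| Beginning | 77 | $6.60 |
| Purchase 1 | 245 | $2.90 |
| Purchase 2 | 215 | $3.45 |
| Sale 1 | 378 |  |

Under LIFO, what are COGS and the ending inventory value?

Sale 1 (378) [LIFO — newest first]: 215 @ $3.45 + 163 @ $2.90 = $1,214.45
Ending inventory: 77 @ $6.60 + 82 @ $2.90 = $746.00

COGS = $1,214.45; ending inventory = $746.00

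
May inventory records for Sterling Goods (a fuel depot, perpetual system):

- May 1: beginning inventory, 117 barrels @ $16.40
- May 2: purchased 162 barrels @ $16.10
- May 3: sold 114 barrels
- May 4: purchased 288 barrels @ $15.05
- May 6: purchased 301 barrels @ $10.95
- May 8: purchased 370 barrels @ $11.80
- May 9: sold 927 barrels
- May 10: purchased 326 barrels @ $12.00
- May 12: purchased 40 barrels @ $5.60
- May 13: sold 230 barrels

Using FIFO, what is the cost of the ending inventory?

May 3, 114 sold [FIFO — oldest first]: 114 @ $16.40 = $1,869.60
May 9, 927 sold [FIFO — oldest first]: 3 @ $16.40 + 162 @ $16.10 + 288 @ $15.05 + 301 @ $10.95 + 173 @ $11.80 = $12,329.15
May 13, 230 sold [FIFO — oldest first]: 197 @ $11.80 + 33 @ $12.00 = $2,720.60
Total COGS = $1,869.60 + $12,329.15 + $2,720.60 = $16,919.35
Ending inventory: 293 @ $12.00 + 40 @ $5.60 = $3,740.00

Ending inventory = $3,740.00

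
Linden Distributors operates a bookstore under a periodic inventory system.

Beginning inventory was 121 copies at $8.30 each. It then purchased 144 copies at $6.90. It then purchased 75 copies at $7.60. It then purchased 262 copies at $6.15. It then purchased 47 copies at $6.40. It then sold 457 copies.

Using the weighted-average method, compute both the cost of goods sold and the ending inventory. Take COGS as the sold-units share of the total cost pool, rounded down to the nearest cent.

COGS = $3,154.63; ending inventory = $1,325.37

Sale 1, sell 457: 457/649 × $4,480.00 → $3,154.63
Ending inventory (cost pool remaining) = $1,325.37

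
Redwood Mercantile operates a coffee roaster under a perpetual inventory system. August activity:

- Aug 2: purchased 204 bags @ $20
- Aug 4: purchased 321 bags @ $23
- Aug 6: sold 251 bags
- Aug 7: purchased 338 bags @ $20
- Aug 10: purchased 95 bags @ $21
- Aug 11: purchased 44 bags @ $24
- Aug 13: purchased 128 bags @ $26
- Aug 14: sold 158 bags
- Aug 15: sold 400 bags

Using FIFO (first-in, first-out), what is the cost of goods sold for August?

Aug 6, 251 sold [FIFO — oldest first]: 204 @ $20 + 47 @ $23 = $5,161
Aug 14, 158 sold [FIFO — oldest first]: 158 @ $23 = $3,634
Aug 15, 400 sold [FIFO — oldest first]: 116 @ $23 + 284 @ $20 = $8,348
Total COGS = $5,161 + $3,634 + $8,348 = $17,143
Ending inventory: 54 @ $20 + 95 @ $21 + 44 @ $24 + 128 @ $26 = $7,459
Check: goods available $24,602 = COGS $17,143 + ending $7,459

COGS = $17,143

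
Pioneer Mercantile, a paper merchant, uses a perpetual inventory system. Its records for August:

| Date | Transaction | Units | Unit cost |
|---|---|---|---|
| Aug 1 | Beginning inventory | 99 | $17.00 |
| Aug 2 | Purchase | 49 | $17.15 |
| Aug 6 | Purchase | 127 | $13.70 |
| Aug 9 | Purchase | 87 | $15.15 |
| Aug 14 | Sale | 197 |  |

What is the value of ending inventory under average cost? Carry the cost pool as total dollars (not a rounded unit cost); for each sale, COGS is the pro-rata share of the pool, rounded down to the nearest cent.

After Aug 1: 99 on hand, pool $1,683.00 (≈ $17.0000 each)
After Aug 2: 148 on hand, pool $2,523.35 (≈ $17.0497 each)
After Aug 6: 275 on hand, pool $4,263.25 (≈ $15.5027 each)
After Aug 9: 362 on hand, pool $5,581.30 (≈ $15.4180 each)
Aug 14, sell 197: 197/362 × $5,581.30 → $3,037.33
Ending inventory (cost pool remaining) = $2,543.97

Ending inventory = $2,543.97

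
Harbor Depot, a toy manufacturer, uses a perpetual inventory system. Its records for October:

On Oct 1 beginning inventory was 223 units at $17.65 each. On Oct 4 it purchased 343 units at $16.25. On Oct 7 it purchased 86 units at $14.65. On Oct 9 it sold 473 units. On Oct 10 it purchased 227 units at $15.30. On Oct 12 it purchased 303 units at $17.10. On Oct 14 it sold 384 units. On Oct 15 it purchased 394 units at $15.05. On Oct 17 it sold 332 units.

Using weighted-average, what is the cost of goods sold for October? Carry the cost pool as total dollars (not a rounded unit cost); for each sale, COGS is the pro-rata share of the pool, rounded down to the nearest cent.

After Oct 1: 223 on hand, pool $3,935.95 (≈ $17.6500 each)
After Oct 4: 566 on hand, pool $9,509.70 (≈ $16.8016 each)
After Oct 7: 652 on hand, pool $10,769.60 (≈ $16.5178 each)
Oct 9, sell 473: 473/652 × $10,769.60 → $7,812.91
After Oct 10: 406 on hand, pool $6,429.79 (≈ $15.8369 each)
After Oct 12: 709 on hand, pool $11,611.09 (≈ $16.3767 each)
Oct 14, sell 384: 384/709 × $11,611.09 → $6,288.65
After Oct 15: 719 on hand, pool $11,252.14 (≈ $15.6497 each)
Oct 17, sell 332: 332/719 × $11,252.14 → $5,195.70
Total COGS = $7,812.91 + $6,288.65 + $5,195.70 = $19,297.26
Ending inventory (cost pool remaining) = $6,056.44

COGS = $19,297.26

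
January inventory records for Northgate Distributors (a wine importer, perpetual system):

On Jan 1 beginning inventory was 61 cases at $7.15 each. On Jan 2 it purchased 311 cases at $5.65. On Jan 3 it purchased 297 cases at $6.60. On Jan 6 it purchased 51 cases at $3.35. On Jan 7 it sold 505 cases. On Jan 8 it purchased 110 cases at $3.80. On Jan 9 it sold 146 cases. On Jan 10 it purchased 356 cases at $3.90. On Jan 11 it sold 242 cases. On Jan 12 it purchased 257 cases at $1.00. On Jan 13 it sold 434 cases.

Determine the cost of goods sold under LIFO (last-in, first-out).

Jan 7, 505 sold [LIFO — newest first]: 51 @ $3.35 + 297 @ $6.60 + 157 @ $5.65 = $3,018.10
Jan 9, 146 sold [LIFO — newest first]: 110 @ $3.80 + 36 @ $5.65 = $621.40
Jan 11, 242 sold [LIFO — newest first]: 242 @ $3.90 = $943.80
Jan 13, 434 sold [LIFO — newest first]: 257 @ $1.00 + 114 @ $3.90 + 63 @ $5.65 = $1,057.55
Total COGS = $3,018.10 + $621.40 + $943.80 + $1,057.55 = $5,640.85
Ending inventory: 61 @ $7.15 + 55 @ $5.65 = $746.90

COGS = $5,640.85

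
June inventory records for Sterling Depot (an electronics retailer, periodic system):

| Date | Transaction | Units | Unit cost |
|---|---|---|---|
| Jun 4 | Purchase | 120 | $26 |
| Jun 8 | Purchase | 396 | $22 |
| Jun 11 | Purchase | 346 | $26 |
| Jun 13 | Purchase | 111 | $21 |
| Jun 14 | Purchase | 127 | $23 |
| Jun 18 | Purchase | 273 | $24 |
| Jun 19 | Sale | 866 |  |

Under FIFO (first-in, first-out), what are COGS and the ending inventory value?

COGS = $20,912; ending inventory = $11,720

Jun 19, 866 sold [FIFO — oldest first]: 120 @ $26 + 396 @ $22 + 346 @ $26 + 4 @ $21 = $20,912
Ending inventory: 107 @ $21 + 127 @ $23 + 273 @ $24 = $11,720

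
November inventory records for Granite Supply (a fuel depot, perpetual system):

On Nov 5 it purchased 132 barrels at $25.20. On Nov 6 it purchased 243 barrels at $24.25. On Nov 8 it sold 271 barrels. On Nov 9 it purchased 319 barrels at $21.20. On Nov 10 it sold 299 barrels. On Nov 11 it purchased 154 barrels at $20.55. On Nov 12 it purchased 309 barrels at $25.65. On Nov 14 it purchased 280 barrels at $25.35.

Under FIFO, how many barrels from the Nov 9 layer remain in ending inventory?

124

Nov 8, 271 sold [FIFO — oldest first]: 132 @ $25.20 + 139 @ $24.25 = $6,697.15
Nov 10, 299 sold [FIFO — oldest first]: 104 @ $24.25 + 195 @ $21.20 = $6,656.00
Total COGS = $6,697.15 + $6,656.00 = $13,353.15
Ending inventory: 124 @ $21.20 + 154 @ $20.55 + 309 @ $25.65 + 280 @ $25.35 = $20,817.35
Check: goods available $34,170.50 = COGS $13,353.15 + ending $20,817.35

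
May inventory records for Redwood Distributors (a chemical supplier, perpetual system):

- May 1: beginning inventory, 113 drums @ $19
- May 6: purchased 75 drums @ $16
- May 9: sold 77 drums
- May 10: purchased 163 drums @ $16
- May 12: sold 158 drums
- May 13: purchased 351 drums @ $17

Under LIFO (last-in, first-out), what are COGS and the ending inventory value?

May 9, 77 sold [LIFO — newest first]: 75 @ $16 + 2 @ $19 = $1,238
May 12, 158 sold [LIFO — newest first]: 158 @ $16 = $2,528
Total COGS = $1,238 + $2,528 = $3,766
Ending inventory: 111 @ $19 + 5 @ $16 + 351 @ $17 = $8,156

COGS = $3,766; ending inventory = $8,156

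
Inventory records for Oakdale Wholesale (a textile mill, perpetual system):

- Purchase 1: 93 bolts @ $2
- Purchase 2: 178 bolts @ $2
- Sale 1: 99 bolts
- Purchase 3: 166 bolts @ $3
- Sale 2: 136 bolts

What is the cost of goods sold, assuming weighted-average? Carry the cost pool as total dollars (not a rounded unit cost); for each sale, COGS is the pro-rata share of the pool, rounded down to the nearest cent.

After Purchase 1: 93 on hand, pool $186.00 (≈ $2.0000 each)
After Purchase 2: 271 on hand, pool $542.00 (≈ $2.0000 each)
Sale 1, sell 99: 99/271 × $542.00 → $198.00
After Purchase 3: 338 on hand, pool $842.00 (≈ $2.4911 each)
Sale 2, sell 136: 136/338 × $842.00 → $338.79
Total COGS = $198.00 + $338.79 = $536.79
Ending inventory (cost pool remaining) = $503.21

COGS = $536.79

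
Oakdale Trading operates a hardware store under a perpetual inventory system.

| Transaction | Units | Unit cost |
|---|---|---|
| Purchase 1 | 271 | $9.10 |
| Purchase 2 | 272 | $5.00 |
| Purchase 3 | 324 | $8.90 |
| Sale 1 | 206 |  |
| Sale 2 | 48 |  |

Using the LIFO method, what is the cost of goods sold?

COGS = $2,260.60

Sale 1 (206) [LIFO — newest first]: 206 @ $8.90 = $1,833.40
Sale 2 (48) [LIFO — newest first]: 48 @ $8.90 = $427.20
Total COGS = $1,833.40 + $427.20 = $2,260.60
Ending inventory: 271 @ $9.10 + 272 @ $5.00 + 70 @ $8.90 = $4,449.10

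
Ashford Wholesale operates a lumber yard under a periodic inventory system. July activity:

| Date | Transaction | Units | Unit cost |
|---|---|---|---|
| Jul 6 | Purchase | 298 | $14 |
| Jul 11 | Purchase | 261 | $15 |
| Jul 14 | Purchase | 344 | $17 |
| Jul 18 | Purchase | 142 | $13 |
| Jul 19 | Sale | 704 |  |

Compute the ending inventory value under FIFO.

Ending inventory = $5,229

Jul 19, 704 sold [FIFO — oldest first]: 298 @ $14 + 261 @ $15 + 145 @ $17 = $10,552
Ending inventory: 199 @ $17 + 142 @ $13 = $5,229
Check: goods available $15,781 = COGS $10,552 + ending $5,229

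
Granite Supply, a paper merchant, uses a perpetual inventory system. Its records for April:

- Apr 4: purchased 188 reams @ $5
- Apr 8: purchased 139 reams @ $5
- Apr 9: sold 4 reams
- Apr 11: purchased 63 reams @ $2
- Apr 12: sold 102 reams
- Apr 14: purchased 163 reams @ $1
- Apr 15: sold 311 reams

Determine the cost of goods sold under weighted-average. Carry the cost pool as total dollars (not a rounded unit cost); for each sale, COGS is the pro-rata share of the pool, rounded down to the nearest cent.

COGS = $1,484.67

After Apr 4: 188 on hand, pool $940.00 (≈ $5.0000 each)
After Apr 8: 327 on hand, pool $1,635.00 (≈ $5.0000 each)
Apr 9, sell 4: 4/327 × $1,635.00 → $20.00
After Apr 11: 386 on hand, pool $1,741.00 (≈ $4.5104 each)
Apr 12, sell 102: 102/386 × $1,741.00 → $460.05
After Apr 14: 447 on hand, pool $1,443.95 (≈ $3.2303 each)
Apr 15, sell 311: 311/447 × $1,443.95 → $1,004.62
Total COGS = $20.00 + $460.05 + $1,004.62 = $1,484.67
Ending inventory (cost pool remaining) = $439.33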